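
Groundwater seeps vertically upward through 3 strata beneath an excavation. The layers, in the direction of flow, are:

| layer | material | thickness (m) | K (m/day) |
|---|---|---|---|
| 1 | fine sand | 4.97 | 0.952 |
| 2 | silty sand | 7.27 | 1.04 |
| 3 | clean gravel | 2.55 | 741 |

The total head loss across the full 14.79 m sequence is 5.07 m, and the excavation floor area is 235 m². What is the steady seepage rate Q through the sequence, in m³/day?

97.5

Flow is perpendicular to layering, so the layers act in series and the equivalent K is the thickness-weighted harmonic mean.
Total thickness L = 4.97 + 7.27 + 2.55 = 14.79 m.
Σ(b_i/K_i) = 4.97/0.952 + 7.27/1.04 + 2.55/741 = 12.21 d.
K_eq = L / Σ(b_i/K_i) = 14.79 / 12.21 = 1.211 m/day.
Q = K_eq · A · (Δh/L) = 1.211 × 235 × (5.07/14.79) = 97.54 m³/day.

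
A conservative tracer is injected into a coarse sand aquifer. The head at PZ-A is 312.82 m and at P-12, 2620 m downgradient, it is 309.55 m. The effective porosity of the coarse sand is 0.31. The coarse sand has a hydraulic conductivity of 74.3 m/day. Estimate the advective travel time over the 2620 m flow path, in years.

Hydraulic gradient i = (312.82 − 309.55) / 2620 = 3.27 / 2620 = 0.001248.
Darcy flux q = K · i = 74.30 × 0.001248 = 0.09273 m/day.
Seepage velocity v = q / n_e = 0.09273 / 0.31 = 0.2991 m/day.
Travel time t = L / v = 2620 / 0.2991 = 8758 days = 23.98 years.

24.0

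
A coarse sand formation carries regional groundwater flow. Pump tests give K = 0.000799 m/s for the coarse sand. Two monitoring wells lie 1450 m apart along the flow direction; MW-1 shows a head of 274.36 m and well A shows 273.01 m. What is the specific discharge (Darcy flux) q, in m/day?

0.0643

Convert K: 0.000799 m/s × 86400 = 69.03 m/day.
Hydraulic gradient i = (274.36 − 273.01) / 1450 = 1.35 / 1450 = 0.0009310.
Specific discharge q = K · i = 69.03 × 0.0009310 = 0.06427 m/day.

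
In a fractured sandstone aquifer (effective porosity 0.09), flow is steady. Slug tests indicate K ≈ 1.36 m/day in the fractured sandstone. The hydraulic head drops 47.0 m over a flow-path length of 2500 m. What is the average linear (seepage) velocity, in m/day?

Hydraulic gradient i = Δh / L = 47.0 / 2500 = 0.01880.
Darcy flux q = K · i = 1.360 × 0.01880 = 0.02557 m/day.
Seepage velocity v = q / n_e = 0.02557 / 0.09 = 0.2841 m/day.

0.284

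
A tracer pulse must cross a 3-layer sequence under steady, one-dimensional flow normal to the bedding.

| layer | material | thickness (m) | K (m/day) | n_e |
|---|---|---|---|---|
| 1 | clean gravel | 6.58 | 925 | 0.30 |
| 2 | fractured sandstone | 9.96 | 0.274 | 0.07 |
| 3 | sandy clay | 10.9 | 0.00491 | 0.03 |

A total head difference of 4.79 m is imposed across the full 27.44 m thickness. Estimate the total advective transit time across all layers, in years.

With flow normal to the layers, continuity requires the same specific discharge q through every layer.
Σ(b_i/K_i) = 6.58/925 + 9.96/0.274 + 10.9/0.00491 = 2256 d.
q = Δh / Σ(b_i/K_i) = 4.79 / 2256 = 0.002123 m/day.
In each layer the seepage velocity is v_i = q/n_i, so the layer transit time is t_i = b_i·n_i / q:
  layer 1 (clean gravel): t_1 = 6.58 × 0.30 / 0.002123 = 929.8 d
  layer 2 (fractured sandstone): t_2 = 9.96 × 0.07 / 0.002123 = 328.4 d
  layer 3 (sandy clay): t_3 = 10.9 × 0.03 / 0.002123 = 154.0 d
Total t = Σ t_i = 1412 days = 3.867 years.

3.87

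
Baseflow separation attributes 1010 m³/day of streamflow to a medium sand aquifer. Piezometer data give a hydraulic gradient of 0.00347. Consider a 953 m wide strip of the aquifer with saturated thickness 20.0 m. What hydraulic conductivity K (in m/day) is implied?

Cross-sectional area A = 953 × 20.0 = 19060 m².
Hydraulic gradient i = 0.00347.
From Q = K·A·i, K = Q / (A·i) = 1010 / (19060 × 0.003470) = 15.27 m/day.

15.3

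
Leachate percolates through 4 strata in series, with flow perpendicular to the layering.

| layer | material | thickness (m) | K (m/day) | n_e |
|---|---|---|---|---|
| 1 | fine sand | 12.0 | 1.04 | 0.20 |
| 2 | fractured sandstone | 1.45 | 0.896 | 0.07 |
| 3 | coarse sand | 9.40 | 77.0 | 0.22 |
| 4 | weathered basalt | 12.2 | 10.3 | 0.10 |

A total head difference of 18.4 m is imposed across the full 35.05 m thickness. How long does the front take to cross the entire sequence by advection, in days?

4.55

With flow normal to the layers, continuity requires the same specific discharge q through every layer.
Σ(b_i/K_i) = 12.0/1.04 + 1.45/0.896 + 9.40/77.0 + 12.2/10.3 = 14.46 d.
q = Δh / Σ(b_i/K_i) = 18.4 / 14.46 = 1.272 m/day.
In each layer the seepage velocity is v_i = q/n_i, so the layer transit time is t_i = b_i·n_i / q:
  layer 1 (fine sand): t_1 = 12.0 × 0.20 / 1.272 = 1.887 d
  layer 2 (fractured sandstone): t_2 = 1.45 × 0.07 / 1.272 = 0.07978 d
  layer 3 (coarse sand): t_3 = 9.40 × 0.22 / 1.272 = 1.626 d
  layer 4 (weathered basalt): t_4 = 12.2 × 0.10 / 1.272 = 0.9590 d
Total t = Σ t_i = 4.551 days.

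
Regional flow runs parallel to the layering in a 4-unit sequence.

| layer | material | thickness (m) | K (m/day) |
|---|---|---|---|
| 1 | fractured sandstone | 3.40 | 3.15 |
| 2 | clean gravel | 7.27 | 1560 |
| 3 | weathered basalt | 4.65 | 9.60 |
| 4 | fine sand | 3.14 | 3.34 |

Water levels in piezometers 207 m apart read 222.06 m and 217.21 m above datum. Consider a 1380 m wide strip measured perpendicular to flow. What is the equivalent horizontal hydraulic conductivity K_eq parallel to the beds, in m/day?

Flow is parallel to layering, so each bed carries its own Darcy discharge and the transmissivities add.
Σ(K_i·b_i) = 3.15×3.40 + 1560×7.27 + 9.60×4.65 + 3.34×3.14 = 11407 m²/day.
Total thickness b = 18.46 m, so K_eq = Σ(K_i·b_i)/b = 617.9 m/day.

618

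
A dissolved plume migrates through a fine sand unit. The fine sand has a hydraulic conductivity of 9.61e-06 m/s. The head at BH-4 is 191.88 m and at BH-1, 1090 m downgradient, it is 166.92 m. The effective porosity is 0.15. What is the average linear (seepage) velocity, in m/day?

0.127

Convert K: 9.61e-06 m/s × 86400 = 0.8303 m/day.
Hydraulic gradient i = (191.88 − 166.92) / 1090 = 24.96 / 1090 = 0.02290.
Darcy flux q = K · i = 0.8303 × 0.02290 = 0.01901 m/day.
Seepage velocity v = q / n_e = 0.01901 / 0.15 = 0.1268 m/day.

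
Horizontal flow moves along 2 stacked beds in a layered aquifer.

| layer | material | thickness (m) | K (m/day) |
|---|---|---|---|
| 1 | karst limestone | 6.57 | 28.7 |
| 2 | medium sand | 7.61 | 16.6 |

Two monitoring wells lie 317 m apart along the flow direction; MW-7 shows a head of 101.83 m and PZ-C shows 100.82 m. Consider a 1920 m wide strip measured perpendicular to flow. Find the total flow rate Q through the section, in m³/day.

Flow is parallel to layering, so each bed carries its own Darcy discharge and the transmissivities add.
Σ(K_i·b_i) = 28.7×6.57 + 16.6×7.61 = 314.9 m²/day.
Hydraulic gradient i = (101.83 − 100.82) / 317 = 1.01 / 317 = 0.003186.
Q = Σ(K_i·b_i) · W · i = 314.9 × 1920 × 0.003186 = 1926 m³/day.

1930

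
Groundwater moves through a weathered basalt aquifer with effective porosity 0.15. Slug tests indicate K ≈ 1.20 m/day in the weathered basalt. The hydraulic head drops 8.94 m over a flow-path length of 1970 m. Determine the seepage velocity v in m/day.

Hydraulic gradient i = Δh / L = 8.94 / 1970 = 0.004538.
Darcy flux q = K · i = 1.200 × 0.004538 = 0.005446 m/day.
Seepage velocity v = q / n_e = 0.005446 / 0.15 = 0.03630 m/day.

0.0363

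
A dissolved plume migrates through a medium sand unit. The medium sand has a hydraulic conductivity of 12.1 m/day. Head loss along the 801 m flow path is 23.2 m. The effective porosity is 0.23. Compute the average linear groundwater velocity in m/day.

Hydraulic gradient i = Δh / L = 23.2 / 801 = 0.02896.
Darcy flux q = K · i = 12.10 × 0.02896 = 0.3505 m/day.
Seepage velocity v = q / n_e = 0.3505 / 0.23 = 1.524 m/day.

1.52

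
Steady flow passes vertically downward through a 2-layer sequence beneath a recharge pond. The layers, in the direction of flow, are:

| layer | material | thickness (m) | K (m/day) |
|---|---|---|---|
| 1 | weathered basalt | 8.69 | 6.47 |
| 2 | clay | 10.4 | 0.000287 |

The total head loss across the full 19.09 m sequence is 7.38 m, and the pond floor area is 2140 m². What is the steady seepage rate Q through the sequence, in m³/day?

0.436

Flow is perpendicular to layering, so the layers act in series and the equivalent K is the thickness-weighted harmonic mean.
Total thickness L = 8.69 + 10.4 = 19.09 m.
Σ(b_i/K_i) = 8.69/6.47 + 10.4/0.000287 = 36238 d.
K_eq = L / Σ(b_i/K_i) = 19.09 / 36238 = 0.0005268 m/day.
Q = K_eq · A · (Δh/L) = 0.0005268 × 2140 × (7.38/19.09) = 0.4358 m³/day.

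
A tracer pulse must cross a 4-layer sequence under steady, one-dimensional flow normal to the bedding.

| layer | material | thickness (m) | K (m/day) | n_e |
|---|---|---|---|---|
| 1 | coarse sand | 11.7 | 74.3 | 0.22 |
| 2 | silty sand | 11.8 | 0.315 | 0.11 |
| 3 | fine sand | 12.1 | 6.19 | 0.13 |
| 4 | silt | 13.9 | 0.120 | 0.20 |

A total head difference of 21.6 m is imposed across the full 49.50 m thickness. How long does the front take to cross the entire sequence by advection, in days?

With flow normal to the layers, continuity requires the same specific discharge q through every layer.
Σ(b_i/K_i) = 11.7/74.3 + 11.8/0.315 + 12.1/6.19 + 13.9/0.120 = 155.4 d.
q = Δh / Σ(b_i/K_i) = 21.6 / 155.4 = 0.1390 m/day.
In each layer the seepage velocity is v_i = q/n_i, so the layer transit time is t_i = b_i·n_i / q:
  layer 1 (coarse sand): t_1 = 11.7 × 0.22 / 0.1390 = 18.52 d
  layer 2 (silty sand): t_2 = 11.8 × 0.11 / 0.1390 = 9.339 d
  layer 3 (fine sand): t_3 = 12.1 × 0.13 / 0.1390 = 11.32 d
  layer 4 (silt): t_4 = 13.9 × 0.20 / 0.1390 = 20.00 d
Total t = Σ t_i = 59.18 days.

59.2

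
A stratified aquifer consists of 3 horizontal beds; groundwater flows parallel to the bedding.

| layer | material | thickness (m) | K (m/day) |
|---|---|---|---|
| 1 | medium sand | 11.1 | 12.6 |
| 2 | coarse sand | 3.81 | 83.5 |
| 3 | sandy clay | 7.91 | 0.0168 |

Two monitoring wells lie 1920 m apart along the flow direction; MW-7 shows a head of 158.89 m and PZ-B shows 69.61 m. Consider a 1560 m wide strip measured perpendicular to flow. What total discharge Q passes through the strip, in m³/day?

Flow is parallel to layering, so each bed carries its own Darcy discharge and the transmissivities add.
Σ(K_i·b_i) = 12.6×11.1 + 83.5×3.81 + 0.0168×7.91 = 458.1 m²/day.
Hydraulic gradient i = (158.89 − 69.61) / 1920 = 89.28 / 1920 = 0.04650.
Q = Σ(K_i·b_i) · W · i = 458.1 × 1560 × 0.04650 = 33233 m³/day.

33200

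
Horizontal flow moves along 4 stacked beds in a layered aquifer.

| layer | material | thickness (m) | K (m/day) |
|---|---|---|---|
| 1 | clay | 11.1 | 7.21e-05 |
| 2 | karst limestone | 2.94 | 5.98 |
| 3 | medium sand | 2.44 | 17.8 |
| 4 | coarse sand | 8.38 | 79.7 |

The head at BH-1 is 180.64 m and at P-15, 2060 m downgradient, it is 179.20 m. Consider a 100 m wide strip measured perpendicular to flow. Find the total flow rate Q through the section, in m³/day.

Flow is parallel to layering, so each bed carries its own Darcy discharge and the transmissivities add.
Σ(K_i·b_i) = 7.21e-05×11.1 + 5.98×2.94 + 17.8×2.44 + 79.7×8.38 = 728.9 m²/day.
Hydraulic gradient i = (180.64 − 179.20) / 2060 = 1.44 / 2060 = 0.0006990.
Q = Σ(K_i·b_i) · W · i = 728.9 × 100 × 0.0006990 = 50.95 m³/day.

51.0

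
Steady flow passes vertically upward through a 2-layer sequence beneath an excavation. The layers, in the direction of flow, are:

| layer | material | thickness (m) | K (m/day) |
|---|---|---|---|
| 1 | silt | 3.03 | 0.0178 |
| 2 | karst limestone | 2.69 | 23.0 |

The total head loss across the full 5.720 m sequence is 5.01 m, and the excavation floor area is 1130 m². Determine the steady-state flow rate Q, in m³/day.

Flow is perpendicular to layering, so the layers act in series and the equivalent K is the thickness-weighted harmonic mean.
Total thickness L = 3.03 + 2.69 = 5.720 m.
Σ(b_i/K_i) = 3.03/0.0178 + 2.69/23.0 = 170.3 d.
K_eq = L / Σ(b_i/K_i) = 5.720 / 170.3 = 0.03358 m/day.
Q = K_eq · A · (Δh/L) = 0.03358 × 1130 × (5.01/5.720) = 33.23 m³/day.

33.2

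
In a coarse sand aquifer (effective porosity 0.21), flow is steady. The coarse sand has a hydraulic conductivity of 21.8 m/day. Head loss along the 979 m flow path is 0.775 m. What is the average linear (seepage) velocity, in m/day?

0.0822

Hydraulic gradient i = Δh / L = 0.775 / 979 = 0.0007916.
Darcy flux q = K · i = 21.80 × 0.0007916 = 0.01726 m/day.
Seepage velocity v = q / n_e = 0.01726 / 0.21 = 0.08218 m/day.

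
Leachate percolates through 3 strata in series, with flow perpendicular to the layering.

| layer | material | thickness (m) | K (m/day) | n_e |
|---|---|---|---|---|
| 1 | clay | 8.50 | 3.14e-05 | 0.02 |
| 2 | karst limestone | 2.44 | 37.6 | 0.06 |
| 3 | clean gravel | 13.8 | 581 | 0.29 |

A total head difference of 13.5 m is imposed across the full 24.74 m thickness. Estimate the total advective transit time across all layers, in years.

With flow normal to the layers, continuity requires the same specific discharge q through every layer.
Σ(b_i/K_i) = 8.50/3.14e-05 + 2.44/37.6 + 13.8/581 = 2.707e+05 d.
q = Δh / Σ(b_i/K_i) = 13.5 / 2.707e+05 = 4.987e-05 m/day.
In each layer the seepage velocity is v_i = q/n_i, so the layer transit time is t_i = b_i·n_i / q:
  layer 1 (clay): t_1 = 8.50 × 0.02 / 4.987e-05 = 3409 d
  layer 2 (karst limestone): t_2 = 2.44 × 0.06 / 4.987e-05 = 2936 d
  layer 3 (clean gravel): t_3 = 13.8 × 0.29 / 4.987e-05 = 80248 d
Total t = Σ t_i = 86592 days = 237.1 years.

237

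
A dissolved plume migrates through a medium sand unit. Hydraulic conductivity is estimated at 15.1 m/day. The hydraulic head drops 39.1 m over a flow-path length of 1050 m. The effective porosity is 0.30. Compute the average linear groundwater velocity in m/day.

1.87

Hydraulic gradient i = Δh / L = 39.1 / 1050 = 0.03724.
Darcy flux q = K · i = 15.10 × 0.03724 = 0.5623 m/day.
Seepage velocity v = q / n_e = 0.5623 / 0.30 = 1.874 m/day.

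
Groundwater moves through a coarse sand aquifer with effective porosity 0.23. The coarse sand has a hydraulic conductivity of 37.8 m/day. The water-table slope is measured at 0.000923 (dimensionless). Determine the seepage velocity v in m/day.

Hydraulic gradient i = 0.000923.
Darcy flux q = K · i = 37.80 × 0.0009230 = 0.03489 m/day.
Seepage velocity v = q / n_e = 0.03489 / 0.23 = 0.1517 m/day.

0.152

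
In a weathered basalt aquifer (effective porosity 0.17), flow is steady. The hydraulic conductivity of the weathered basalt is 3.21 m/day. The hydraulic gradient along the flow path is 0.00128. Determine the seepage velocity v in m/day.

Hydraulic gradient i = 0.00128.
Darcy flux q = K · i = 3.210 × 0.001280 = 0.004109 m/day.
Seepage velocity v = q / n_e = 0.004109 / 0.17 = 0.02417 m/day.

0.0242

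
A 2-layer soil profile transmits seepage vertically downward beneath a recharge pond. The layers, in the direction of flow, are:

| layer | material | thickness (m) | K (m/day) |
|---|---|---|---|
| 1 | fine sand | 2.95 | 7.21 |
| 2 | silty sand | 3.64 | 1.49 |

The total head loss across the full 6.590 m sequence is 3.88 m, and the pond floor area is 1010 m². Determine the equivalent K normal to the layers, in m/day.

Flow is perpendicular to layering, so the layers act in series and the equivalent K is the thickness-weighted harmonic mean.
Total thickness L = 2.95 + 3.64 = 6.590 m.
Σ(b_i/K_i) = 2.95/7.21 + 3.64/1.49 = 2.852 d.
K_eq = L / Σ(b_i/K_i) = 6.590 / 2.852 = 2.311 m/day.

2.31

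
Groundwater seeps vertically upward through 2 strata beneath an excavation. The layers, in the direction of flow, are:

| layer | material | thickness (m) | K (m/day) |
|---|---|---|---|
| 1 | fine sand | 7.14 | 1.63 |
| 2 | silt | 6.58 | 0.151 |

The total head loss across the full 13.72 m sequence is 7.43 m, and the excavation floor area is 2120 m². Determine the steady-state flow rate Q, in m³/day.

Flow is perpendicular to layering, so the layers act in series and the equivalent K is the thickness-weighted harmonic mean.
Total thickness L = 7.14 + 6.58 = 13.72 m.
Σ(b_i/K_i) = 7.14/1.63 + 6.58/0.151 = 47.96 d.
K_eq = L / Σ(b_i/K_i) = 13.72 / 47.96 = 0.2861 m/day.
Q = K_eq · A · (Δh/L) = 0.2861 × 2120 × (7.43/13.72) = 328.5 m³/day.

328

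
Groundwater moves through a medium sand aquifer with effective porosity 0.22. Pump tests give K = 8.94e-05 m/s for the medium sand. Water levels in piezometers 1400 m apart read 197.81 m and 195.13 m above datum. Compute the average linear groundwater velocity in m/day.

0.0672

Convert K: 8.94e-05 m/s × 86400 = 7.724 m/day.
Hydraulic gradient i = (197.81 − 195.13) / 1400 = 2.68 / 1400 = 0.001914.
Darcy flux q = K · i = 7.724 × 0.001914 = 0.01479 m/day.
Seepage velocity v = q / n_e = 0.01479 / 0.22 = 0.06721 m/day.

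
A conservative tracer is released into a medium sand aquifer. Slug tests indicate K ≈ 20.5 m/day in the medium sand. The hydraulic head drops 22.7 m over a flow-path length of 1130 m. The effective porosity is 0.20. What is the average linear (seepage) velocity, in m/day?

Hydraulic gradient i = Δh / L = 22.7 / 1130 = 0.02009.
Darcy flux q = K · i = 20.50 × 0.02009 = 0.4118 m/day.
Seepage velocity v = q / n_e = 0.4118 / 0.20 = 2.059 m/day.

2.06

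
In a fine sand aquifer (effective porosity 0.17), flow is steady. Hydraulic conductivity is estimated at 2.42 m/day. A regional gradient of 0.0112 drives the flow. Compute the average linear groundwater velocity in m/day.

Hydraulic gradient i = 0.0112.
Darcy flux q = K · i = 2.420 × 0.01120 = 0.02710 m/day.
Seepage velocity v = q / n_e = 0.02710 / 0.17 = 0.1594 m/day.

0.159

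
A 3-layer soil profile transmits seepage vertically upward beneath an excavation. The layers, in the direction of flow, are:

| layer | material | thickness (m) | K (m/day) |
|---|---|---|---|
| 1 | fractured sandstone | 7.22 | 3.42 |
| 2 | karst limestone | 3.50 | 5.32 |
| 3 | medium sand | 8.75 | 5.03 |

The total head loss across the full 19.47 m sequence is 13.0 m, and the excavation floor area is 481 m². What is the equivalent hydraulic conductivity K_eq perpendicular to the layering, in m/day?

4.32

Flow is perpendicular to layering, so the layers act in series and the equivalent K is the thickness-weighted harmonic mean.
Total thickness L = 7.22 + 3.50 + 8.75 = 19.47 m.
Σ(b_i/K_i) = 7.22/3.42 + 3.50/5.32 + 8.75/5.03 = 4.509 d.
K_eq = L / Σ(b_i/K_i) = 19.47 / 4.509 = 4.318 m/day.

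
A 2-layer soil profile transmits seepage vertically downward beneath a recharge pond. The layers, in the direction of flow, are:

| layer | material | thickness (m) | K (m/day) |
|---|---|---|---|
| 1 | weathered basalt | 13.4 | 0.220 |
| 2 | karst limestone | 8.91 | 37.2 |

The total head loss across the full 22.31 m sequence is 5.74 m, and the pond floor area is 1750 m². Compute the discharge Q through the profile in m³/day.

Flow is perpendicular to layering, so the layers act in series and the equivalent K is the thickness-weighted harmonic mean.
Total thickness L = 13.4 + 8.91 = 22.31 m.
Σ(b_i/K_i) = 13.4/0.220 + 8.91/37.2 = 61.15 d.
K_eq = L / Σ(b_i/K_i) = 22.31 / 61.15 = 0.3648 m/day.
Q = K_eq · A · (Δh/L) = 0.3648 × 1750 × (5.74/22.31) = 164.3 m³/day.

164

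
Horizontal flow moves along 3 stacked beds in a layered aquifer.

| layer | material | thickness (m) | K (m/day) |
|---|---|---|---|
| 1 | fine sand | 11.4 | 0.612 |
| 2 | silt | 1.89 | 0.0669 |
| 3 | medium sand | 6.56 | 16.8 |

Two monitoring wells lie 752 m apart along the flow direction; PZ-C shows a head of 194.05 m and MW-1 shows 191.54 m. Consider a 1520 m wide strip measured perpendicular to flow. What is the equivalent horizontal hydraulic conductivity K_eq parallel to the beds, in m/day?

5.91

Flow is parallel to layering, so each bed carries its own Darcy discharge and the transmissivities add.
Σ(K_i·b_i) = 0.612×11.4 + 0.0669×1.89 + 16.8×6.56 = 117.3 m²/day.
Total thickness b = 19.85 m, so K_eq = Σ(K_i·b_i)/b = 5.910 m/day.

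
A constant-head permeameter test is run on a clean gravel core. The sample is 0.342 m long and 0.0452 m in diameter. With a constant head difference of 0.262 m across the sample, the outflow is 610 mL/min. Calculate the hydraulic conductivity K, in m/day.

Cross-sectional area A = π·(d/2)² = π × (0.0452/2)² = 0.001605 m².
Convert discharge: 610 mL/min = 1.017e-05 m³/s.
Darcy's law rearranged: K = Q·L / (A·Δh) = 1.017e-05 × 0.342 / (0.001605 × 0.262) = 0.008271 m/s = 714.6 m/day.

715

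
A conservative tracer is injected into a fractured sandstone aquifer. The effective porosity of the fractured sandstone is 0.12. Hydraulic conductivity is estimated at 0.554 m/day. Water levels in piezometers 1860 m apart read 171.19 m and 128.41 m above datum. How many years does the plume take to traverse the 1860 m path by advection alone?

48.0

Hydraulic gradient i = (171.19 − 128.41) / 1860 = 42.78 / 1860 = 0.02300.
Darcy flux q = K · i = 0.5540 × 0.02300 = 0.01274 m/day.
Seepage velocity v = q / n_e = 0.01274 / 0.12 = 0.1062 m/day.
Travel time t = L / v = 1860 / 0.1062 = 17517 days = 47.96 years.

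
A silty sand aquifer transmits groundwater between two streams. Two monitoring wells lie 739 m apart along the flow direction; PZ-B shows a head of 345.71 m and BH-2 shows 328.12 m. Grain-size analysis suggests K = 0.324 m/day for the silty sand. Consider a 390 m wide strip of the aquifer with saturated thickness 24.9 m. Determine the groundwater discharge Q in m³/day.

Cross-sectional area A = 390 × 24.9 = 9711 m².
Hydraulic gradient i = (345.71 − 328.12) / 739 = 17.59 / 739 = 0.02380.
Darcy's law: Q = K · A · i = 0.3240 × 9711 × 0.02380 = 74.89 m³/day.

74.9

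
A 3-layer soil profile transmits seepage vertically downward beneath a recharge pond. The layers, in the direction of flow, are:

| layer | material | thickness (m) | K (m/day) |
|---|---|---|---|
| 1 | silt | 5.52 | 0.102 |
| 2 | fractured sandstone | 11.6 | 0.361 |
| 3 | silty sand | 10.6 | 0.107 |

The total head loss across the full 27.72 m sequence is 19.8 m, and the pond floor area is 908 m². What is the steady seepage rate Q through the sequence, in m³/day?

97.0

Flow is perpendicular to layering, so the layers act in series and the equivalent K is the thickness-weighted harmonic mean.
Total thickness L = 5.52 + 11.6 + 10.6 = 27.72 m.
Σ(b_i/K_i) = 5.52/0.102 + 11.6/0.361 + 10.6/0.107 = 185.3 d.
K_eq = L / Σ(b_i/K_i) = 27.72 / 185.3 = 0.1496 m/day.
Q = K_eq · A · (Δh/L) = 0.1496 × 908 × (19.8/27.72) = 97.01 m³/day.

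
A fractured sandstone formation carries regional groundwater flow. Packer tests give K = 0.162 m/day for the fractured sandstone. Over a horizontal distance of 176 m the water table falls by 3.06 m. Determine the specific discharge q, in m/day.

Hydraulic gradient i = Δh / L = 3.06 / 176 = 0.01739.
Specific discharge q = K · i = 0.1620 × 0.01739 = 0.002817 m/day.

0.00282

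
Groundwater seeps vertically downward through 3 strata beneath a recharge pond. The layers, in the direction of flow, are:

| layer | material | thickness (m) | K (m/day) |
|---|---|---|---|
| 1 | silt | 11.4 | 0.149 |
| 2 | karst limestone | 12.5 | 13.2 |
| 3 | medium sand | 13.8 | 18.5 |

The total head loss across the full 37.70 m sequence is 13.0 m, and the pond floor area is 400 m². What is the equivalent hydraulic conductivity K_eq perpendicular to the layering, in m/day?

0.482

Flow is perpendicular to layering, so the layers act in series and the equivalent K is the thickness-weighted harmonic mean.
Total thickness L = 11.4 + 12.5 + 13.8 = 37.70 m.
Σ(b_i/K_i) = 11.4/0.149 + 12.5/13.2 + 13.8/18.5 = 78.20 d.
K_eq = L / Σ(b_i/K_i) = 37.70 / 78.20 = 0.4821 m/day.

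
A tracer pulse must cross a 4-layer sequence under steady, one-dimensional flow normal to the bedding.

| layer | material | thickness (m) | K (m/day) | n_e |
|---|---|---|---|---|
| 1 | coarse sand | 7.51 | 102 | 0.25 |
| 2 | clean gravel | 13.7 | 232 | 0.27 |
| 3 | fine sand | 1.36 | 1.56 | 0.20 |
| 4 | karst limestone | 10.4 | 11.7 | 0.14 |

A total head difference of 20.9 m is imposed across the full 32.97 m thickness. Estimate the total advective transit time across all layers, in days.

0.662

With flow normal to the layers, continuity requires the same specific discharge q through every layer.
Σ(b_i/K_i) = 7.51/102 + 13.7/232 + 1.36/1.56 + 10.4/11.7 = 1.893 d.
q = Δh / Σ(b_i/K_i) = 20.9 / 1.893 = 11.04 m/day.
In each layer the seepage velocity is v_i = q/n_i, so the layer transit time is t_i = b_i·n_i / q:
  layer 1 (coarse sand): t_1 = 7.51 × 0.25 / 11.04 = 0.1701 d
  layer 2 (clean gravel): t_2 = 13.7 × 0.27 / 11.04 = 0.3351 d
  layer 3 (fine sand): t_3 = 1.36 × 0.20 / 11.04 = 0.02464 d
  layer 4 (karst limestone): t_4 = 10.4 × 0.14 / 11.04 = 0.1319 d
Total t = Σ t_i = 0.6617 days.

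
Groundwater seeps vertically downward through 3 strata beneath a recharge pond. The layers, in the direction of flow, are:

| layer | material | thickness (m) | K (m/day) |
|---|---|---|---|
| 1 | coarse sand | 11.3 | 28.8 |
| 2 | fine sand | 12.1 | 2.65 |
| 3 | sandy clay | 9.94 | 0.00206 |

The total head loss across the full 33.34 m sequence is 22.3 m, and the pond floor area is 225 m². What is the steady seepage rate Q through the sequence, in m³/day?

Flow is perpendicular to layering, so the layers act in series and the equivalent K is the thickness-weighted harmonic mean.
Total thickness L = 11.3 + 12.1 + 9.94 = 33.34 m.
Σ(b_i/K_i) = 11.3/28.8 + 12.1/2.65 + 9.94/0.00206 = 4830 d.
K_eq = L / Σ(b_i/K_i) = 33.34 / 4830 = 0.006902 m/day.
Q = K_eq · A · (Δh/L) = 0.006902 × 225 × (22.3/33.34) = 1.039 m³/day.

1.04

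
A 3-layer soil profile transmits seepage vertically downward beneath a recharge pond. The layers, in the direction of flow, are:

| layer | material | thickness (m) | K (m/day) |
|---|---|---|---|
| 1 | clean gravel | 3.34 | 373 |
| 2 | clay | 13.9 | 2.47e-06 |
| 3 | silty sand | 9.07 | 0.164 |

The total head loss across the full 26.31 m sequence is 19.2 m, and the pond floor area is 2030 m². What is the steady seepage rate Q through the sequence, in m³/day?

0.00693

Flow is perpendicular to layering, so the layers act in series and the equivalent K is the thickness-weighted harmonic mean.
Total thickness L = 3.34 + 13.9 + 9.07 = 26.31 m.
Σ(b_i/K_i) = 3.34/373 + 13.9/2.47e-06 + 9.07/0.164 = 5.628e+06 d.
K_eq = L / Σ(b_i/K_i) = 26.31 / 5.628e+06 = 4.675e-06 m/day.
Q = K_eq · A · (Δh/L) = 4.675e-06 × 2030 × (19.2/26.31) = 0.006926 m³/day.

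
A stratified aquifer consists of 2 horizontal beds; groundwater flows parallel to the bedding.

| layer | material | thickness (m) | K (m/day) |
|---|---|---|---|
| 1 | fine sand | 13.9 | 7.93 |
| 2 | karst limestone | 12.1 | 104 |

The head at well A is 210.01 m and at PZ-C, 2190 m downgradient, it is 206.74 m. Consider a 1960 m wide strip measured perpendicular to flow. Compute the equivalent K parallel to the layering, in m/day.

Flow is parallel to layering, so each bed carries its own Darcy discharge and the transmissivities add.
Σ(K_i·b_i) = 7.93×13.9 + 104×12.1 = 1369 m²/day.
Total thickness b = 26.00 m, so K_eq = Σ(K_i·b_i)/b = 52.64 m/day.

52.6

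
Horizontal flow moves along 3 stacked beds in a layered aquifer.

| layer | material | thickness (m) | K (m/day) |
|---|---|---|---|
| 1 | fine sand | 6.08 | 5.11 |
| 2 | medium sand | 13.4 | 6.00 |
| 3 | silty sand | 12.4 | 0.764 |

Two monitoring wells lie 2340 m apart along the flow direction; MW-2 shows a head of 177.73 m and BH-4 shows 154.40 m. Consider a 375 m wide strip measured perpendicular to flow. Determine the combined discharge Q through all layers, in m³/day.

452

Flow is parallel to layering, so each bed carries its own Darcy discharge and the transmissivities add.
Σ(K_i·b_i) = 5.11×6.08 + 6.00×13.4 + 0.764×12.4 = 120.9 m²/day.
Hydraulic gradient i = (177.73 − 154.40) / 2340 = 23.33 / 2340 = 0.009970.
Q = Σ(K_i·b_i) · W · i = 120.9 × 375 × 0.009970 = 452.2 m³/day.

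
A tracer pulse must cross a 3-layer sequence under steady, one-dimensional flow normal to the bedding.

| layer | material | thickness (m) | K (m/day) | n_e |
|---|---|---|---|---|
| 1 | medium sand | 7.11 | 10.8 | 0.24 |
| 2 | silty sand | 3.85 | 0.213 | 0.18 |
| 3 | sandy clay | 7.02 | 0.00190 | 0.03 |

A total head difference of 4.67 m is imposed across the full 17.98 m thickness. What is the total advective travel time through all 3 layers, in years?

5.68

With flow normal to the layers, continuity requires the same specific discharge q through every layer.
Σ(b_i/K_i) = 7.11/10.8 + 3.85/0.213 + 7.02/0.00190 = 3713 d.
q = Δh / Σ(b_i/K_i) = 4.67 / 3713 = 0.001258 m/day.
In each layer the seepage velocity is v_i = q/n_i, so the layer transit time is t_i = b_i·n_i / q:
  layer 1 (medium sand): t_1 = 7.11 × 0.24 / 0.001258 = 1357 d
  layer 2 (silty sand): t_2 = 3.85 × 0.18 / 0.001258 = 551.1 d
  layer 3 (sandy clay): t_3 = 7.02 × 0.03 / 0.001258 = 167.5 d
Total t = Σ t_i = 2075 days = 5.682 years.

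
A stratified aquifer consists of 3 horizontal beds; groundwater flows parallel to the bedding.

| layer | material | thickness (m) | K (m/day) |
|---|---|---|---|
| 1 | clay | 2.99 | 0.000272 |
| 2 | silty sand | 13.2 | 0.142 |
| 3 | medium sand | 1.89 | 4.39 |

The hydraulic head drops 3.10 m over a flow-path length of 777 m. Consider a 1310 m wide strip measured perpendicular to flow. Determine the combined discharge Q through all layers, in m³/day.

Flow is parallel to layering, so each bed carries its own Darcy discharge and the transmissivities add.
Σ(K_i·b_i) = 0.000272×2.99 + 0.142×13.2 + 4.39×1.89 = 10.17 m²/day.
Hydraulic gradient i = Δh / L = 3.10 / 777 = 0.003990.
Q = Σ(K_i·b_i) · W · i = 10.17 × 1310 × 0.003990 = 53.17 m³/day.

53.2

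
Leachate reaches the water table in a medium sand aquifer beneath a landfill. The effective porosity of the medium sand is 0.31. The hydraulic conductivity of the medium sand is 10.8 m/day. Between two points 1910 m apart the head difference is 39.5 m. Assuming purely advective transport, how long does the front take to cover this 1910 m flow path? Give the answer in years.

Hydraulic gradient i = Δh / L = 39.5 / 1910 = 0.02068.
Darcy flux q = K · i = 10.80 × 0.02068 = 0.2234 m/day.
Seepage velocity v = q / n_e = 0.2234 / 0.31 = 0.7205 m/day.
Travel time t = L / v = 1910 / 0.7205 = 2651 days = 7.258 years.

7.26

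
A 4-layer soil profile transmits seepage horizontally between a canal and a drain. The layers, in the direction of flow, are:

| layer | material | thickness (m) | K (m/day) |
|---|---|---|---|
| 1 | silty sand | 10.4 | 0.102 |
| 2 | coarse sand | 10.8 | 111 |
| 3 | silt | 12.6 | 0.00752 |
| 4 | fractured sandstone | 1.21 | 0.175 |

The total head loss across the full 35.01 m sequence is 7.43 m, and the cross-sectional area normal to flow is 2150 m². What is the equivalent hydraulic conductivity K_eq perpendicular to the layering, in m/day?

Flow is perpendicular to layering, so the layers act in series and the equivalent K is the thickness-weighted harmonic mean.
Total thickness L = 10.4 + 10.8 + 12.6 + 1.21 = 35.01 m.
Σ(b_i/K_i) = 10.4/0.102 + 10.8/111 + 12.6/0.00752 + 1.21/0.175 = 1785 d.
K_eq = L / Σ(b_i/K_i) = 35.01 / 1785 = 0.01962 m/day.

0.0196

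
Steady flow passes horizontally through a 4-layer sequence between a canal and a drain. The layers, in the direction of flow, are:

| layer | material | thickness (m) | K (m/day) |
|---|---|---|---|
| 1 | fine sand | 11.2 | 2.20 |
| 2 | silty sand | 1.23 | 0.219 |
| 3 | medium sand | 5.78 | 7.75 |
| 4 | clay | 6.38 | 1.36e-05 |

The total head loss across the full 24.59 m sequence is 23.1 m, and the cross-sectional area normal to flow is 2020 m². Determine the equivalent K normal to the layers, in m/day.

Flow is perpendicular to layering, so the layers act in series and the equivalent K is the thickness-weighted harmonic mean.
Total thickness L = 11.2 + 1.23 + 5.78 + 6.38 = 24.59 m.
Σ(b_i/K_i) = 11.2/2.20 + 1.23/0.219 + 5.78/7.75 + 6.38/1.36e-05 = 4.691e+05 d.
K_eq = L / Σ(b_i/K_i) = 24.59 / 4.691e+05 = 5.242e-05 m/day.

5.24e-05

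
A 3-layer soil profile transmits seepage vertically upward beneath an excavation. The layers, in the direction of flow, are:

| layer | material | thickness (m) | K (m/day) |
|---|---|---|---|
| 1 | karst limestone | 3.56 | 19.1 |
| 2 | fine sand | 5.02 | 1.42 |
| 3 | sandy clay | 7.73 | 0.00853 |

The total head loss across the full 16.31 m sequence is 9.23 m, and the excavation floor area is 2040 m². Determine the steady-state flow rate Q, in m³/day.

20.7

Flow is perpendicular to layering, so the layers act in series and the equivalent K is the thickness-weighted harmonic mean.
Total thickness L = 3.56 + 5.02 + 7.73 = 16.31 m.
Σ(b_i/K_i) = 3.56/19.1 + 5.02/1.42 + 7.73/0.00853 = 909.9 d.
K_eq = L / Σ(b_i/K_i) = 16.31 / 909.9 = 0.01792 m/day.
Q = K_eq · A · (Δh/L) = 0.01792 × 2040 × (9.23/16.31) = 20.69 m³/day.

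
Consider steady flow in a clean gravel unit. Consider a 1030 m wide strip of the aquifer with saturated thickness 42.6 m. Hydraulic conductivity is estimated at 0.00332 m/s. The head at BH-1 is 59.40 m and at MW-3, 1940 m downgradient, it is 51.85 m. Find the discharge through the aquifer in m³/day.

49000

Convert K: 0.00332 m/s × 86400 = 286.8 m/day.
Cross-sectional area A = 1030 × 42.6 = 43878 m².
Hydraulic gradient i = (59.40 − 51.85) / 1940 = 7.55 / 1940 = 0.003892.
Darcy's law: Q = K · A · i = 286.8 × 43878 × 0.003892 = 48983 m³/day.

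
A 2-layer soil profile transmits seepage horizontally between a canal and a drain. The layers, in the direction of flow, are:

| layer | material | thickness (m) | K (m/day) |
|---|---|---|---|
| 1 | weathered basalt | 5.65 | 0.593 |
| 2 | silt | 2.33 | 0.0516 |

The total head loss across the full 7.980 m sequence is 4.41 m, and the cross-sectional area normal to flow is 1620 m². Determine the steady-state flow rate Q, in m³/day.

Flow is perpendicular to layering, so the layers act in series and the equivalent K is the thickness-weighted harmonic mean.
Total thickness L = 5.65 + 2.33 = 7.980 m.
Σ(b_i/K_i) = 5.65/0.593 + 2.33/0.0516 = 54.68 d.
K_eq = L / Σ(b_i/K_i) = 7.980 / 54.68 = 0.1459 m/day.
Q = K_eq · A · (Δh/L) = 0.1459 × 1620 × (4.41/7.980) = 130.6 m³/day.

131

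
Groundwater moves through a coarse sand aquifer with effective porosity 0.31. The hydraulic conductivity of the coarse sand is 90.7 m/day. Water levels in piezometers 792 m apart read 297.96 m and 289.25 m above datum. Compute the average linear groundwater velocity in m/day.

3.22

Hydraulic gradient i = (297.96 − 289.25) / 792 = 8.71 / 792 = 0.01100.
Darcy flux q = K · i = 90.70 × 0.01100 = 0.9975 m/day.
Seepage velocity v = q / n_e = 0.9975 / 0.31 = 3.218 m/day.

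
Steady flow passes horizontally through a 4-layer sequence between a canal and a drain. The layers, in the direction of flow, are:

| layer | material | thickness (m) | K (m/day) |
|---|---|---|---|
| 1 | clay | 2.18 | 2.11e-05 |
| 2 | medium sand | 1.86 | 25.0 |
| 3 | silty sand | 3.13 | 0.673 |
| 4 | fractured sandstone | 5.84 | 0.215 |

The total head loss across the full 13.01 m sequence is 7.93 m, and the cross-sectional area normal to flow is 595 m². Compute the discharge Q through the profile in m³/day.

0.0457

Flow is perpendicular to layering, so the layers act in series and the equivalent K is the thickness-weighted harmonic mean.
Total thickness L = 2.18 + 1.86 + 3.13 + 5.84 = 13.01 m.
Σ(b_i/K_i) = 2.18/2.11e-05 + 1.86/25.0 + 3.13/0.673 + 5.84/0.215 = 1.033e+05 d.
K_eq = L / Σ(b_i/K_i) = 13.01 / 1.033e+05 = 0.0001259 m/day.
Q = K_eq · A · (Δh/L) = 0.0001259 × 595 × (7.93/13.01) = 0.04565 m³/day.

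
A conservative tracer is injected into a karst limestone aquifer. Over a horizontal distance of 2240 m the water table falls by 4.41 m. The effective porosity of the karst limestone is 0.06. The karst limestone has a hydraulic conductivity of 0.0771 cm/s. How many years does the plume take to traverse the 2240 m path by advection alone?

2.81

Convert K: 0.0771 cm/s × 864 = 66.61 m/day.
Hydraulic gradient i = Δh / L = 4.41 / 2240 = 0.001969.
Darcy flux q = K · i = 66.61 × 0.001969 = 0.1311 m/day.
Seepage velocity v = q / n_e = 0.1311 / 0.06 = 2.186 m/day.
Travel time t = L / v = 2240 / 2.186 = 1025 days = 2.806 years.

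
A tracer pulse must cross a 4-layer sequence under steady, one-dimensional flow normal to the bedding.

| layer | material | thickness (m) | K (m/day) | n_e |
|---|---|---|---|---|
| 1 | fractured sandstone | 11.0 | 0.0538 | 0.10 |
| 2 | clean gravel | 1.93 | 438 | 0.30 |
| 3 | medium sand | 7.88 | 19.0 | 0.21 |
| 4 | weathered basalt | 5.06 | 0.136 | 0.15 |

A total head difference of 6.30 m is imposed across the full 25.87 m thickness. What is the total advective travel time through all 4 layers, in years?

0.431

With flow normal to the layers, continuity requires the same specific discharge q through every layer.
Σ(b_i/K_i) = 11.0/0.0538 + 1.93/438 + 7.88/19.0 + 5.06/0.136 = 242.1 d.
q = Δh / Σ(b_i/K_i) = 6.30 / 242.1 = 0.02602 m/day.
In each layer the seepage velocity is v_i = q/n_i, so the layer transit time is t_i = b_i·n_i / q:
  layer 1 (fractured sandstone): t_1 = 11.0 × 0.10 / 0.02602 = 42.27 d
  layer 2 (clean gravel): t_2 = 1.93 × 0.30 / 0.02602 = 22.25 d
  layer 3 (medium sand): t_3 = 7.88 × 0.21 / 0.02602 = 63.59 d
  layer 4 (weathered basalt): t_4 = 5.06 × 0.15 / 0.02602 = 29.17 d
Total t = Σ t_i = 157.3 days = 0.4306 years.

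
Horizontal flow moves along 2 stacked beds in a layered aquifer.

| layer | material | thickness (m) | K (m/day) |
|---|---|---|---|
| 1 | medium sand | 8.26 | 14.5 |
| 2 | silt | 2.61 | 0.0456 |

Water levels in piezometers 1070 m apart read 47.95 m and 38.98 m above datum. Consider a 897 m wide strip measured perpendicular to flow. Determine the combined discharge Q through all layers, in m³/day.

Flow is parallel to layering, so each bed carries its own Darcy discharge and the transmissivities add.
Σ(K_i·b_i) = 14.5×8.26 + 0.0456×2.61 = 119.9 m²/day.
Hydraulic gradient i = (47.95 − 38.98) / 1070 = 8.97 / 1070 = 0.008383.
Q = Σ(K_i·b_i) · W · i = 119.9 × 897 × 0.008383 = 901.5 m³/day.

902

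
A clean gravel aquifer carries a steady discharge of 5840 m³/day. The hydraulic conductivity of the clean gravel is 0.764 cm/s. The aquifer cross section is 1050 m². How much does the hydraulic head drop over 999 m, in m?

8.42

Convert K: 0.764 cm/s × 864 = 660.1 m/day.
From Q = K·A·i, i = Q / (K·A) = 5840 / (660.1 × 1050) = 0.008426.
Head loss Δh = i · L = 0.008426 × 999 = 8.417 m.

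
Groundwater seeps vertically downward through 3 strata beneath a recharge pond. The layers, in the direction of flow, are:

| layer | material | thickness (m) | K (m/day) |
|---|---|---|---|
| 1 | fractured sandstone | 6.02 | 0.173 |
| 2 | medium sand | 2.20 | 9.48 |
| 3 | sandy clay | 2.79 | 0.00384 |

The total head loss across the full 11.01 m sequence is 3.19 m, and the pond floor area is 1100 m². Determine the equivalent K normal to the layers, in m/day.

0.0145

Flow is perpendicular to layering, so the layers act in series and the equivalent K is the thickness-weighted harmonic mean.
Total thickness L = 6.02 + 2.20 + 2.79 = 11.01 m.
Σ(b_i/K_i) = 6.02/0.173 + 2.20/9.48 + 2.79/0.00384 = 761.6 d.
K_eq = L / Σ(b_i/K_i) = 11.01 / 761.6 = 0.01446 m/day.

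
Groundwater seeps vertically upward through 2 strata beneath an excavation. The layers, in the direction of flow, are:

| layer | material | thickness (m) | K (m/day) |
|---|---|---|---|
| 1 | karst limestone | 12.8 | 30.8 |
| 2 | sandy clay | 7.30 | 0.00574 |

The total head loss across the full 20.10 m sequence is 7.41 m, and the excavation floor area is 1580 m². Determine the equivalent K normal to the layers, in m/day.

0.0158

Flow is perpendicular to layering, so the layers act in series and the equivalent K is the thickness-weighted harmonic mean.
Total thickness L = 12.8 + 7.30 = 20.10 m.
Σ(b_i/K_i) = 12.8/30.8 + 7.30/0.00574 = 1272 d.
K_eq = L / Σ(b_i/K_i) = 20.10 / 1272 = 0.01580 m/day.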